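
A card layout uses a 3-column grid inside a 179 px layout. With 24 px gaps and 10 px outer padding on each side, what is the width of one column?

Subtract both margins: 179 − 2·10 = 159 px.
3 columns + 2 gaps: 3c + 2·24 = 159.
3c = 159 − 48 = 111, so c = 37 px.

37 px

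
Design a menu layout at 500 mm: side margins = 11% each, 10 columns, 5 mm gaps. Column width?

Margins: 11% × 500 = 55 mm each, so content = 500 − 110 = 390 mm.
390 − 9·5 = 345; ÷10 gives c = 34.5 mm.

34.5 mm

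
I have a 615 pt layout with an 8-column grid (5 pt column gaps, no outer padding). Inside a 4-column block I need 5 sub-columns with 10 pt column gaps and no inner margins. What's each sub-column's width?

Subtracting 7 column gaps of 5 leaves 580 for 8 columns, so c = 72.5 pt.
4-column span = 4·72.5 + 3·5 = 305 pt.
305 − 4·10 = 265; ÷5 gives d = 53 pt.

53 pt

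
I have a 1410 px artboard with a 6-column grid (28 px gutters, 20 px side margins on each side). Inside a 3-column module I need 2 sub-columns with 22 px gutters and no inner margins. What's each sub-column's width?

324.5 px

Outer content = 1410 − 2·20 = 1370 px.
6 columns + 5 gutters: 6c + 5·28 = 1370.
6c = 1370 − 140 = 1230, so c = 205 px.
Span of 3: 3·205 + 2·28 = 615 + 56 = 671 px.
671 − 1·22 = 649; ÷2 gives d = 324.5 px.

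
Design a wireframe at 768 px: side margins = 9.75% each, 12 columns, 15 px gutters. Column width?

37.77 px

768 × (1 − 2·9.75%) = 768 × 80.5% = 618.24 px for the columns.
12c + 11·15 = 618.24 → 12c = 453.24 → c = 37.77 px.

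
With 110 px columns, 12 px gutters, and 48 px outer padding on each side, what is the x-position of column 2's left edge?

170 px

Before column 2: the margin + 1 column + 1 gutter.
Offset = 48 + 1·(110 + 12) = 48 + 122 = 170 px.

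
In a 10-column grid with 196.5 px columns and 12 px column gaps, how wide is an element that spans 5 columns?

Span of 5: 5·196.5 + 4·12 = 982.5 + 48 = 1030.5 px.

1030.5 px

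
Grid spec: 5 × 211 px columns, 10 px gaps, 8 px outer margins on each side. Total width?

1111 px

Container = 2·8 + 5·211 + 4·10 = 16 + 1055 + 40 = 1111 px.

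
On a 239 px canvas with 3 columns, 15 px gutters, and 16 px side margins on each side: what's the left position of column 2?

Inside the margins: 239 − 32 = 207 px.
3 columns + 2 gutters: 3c + 2·15 = 207.
3c = 207 − 30 = 177, so c = 59 px.
Before column 2: the margin + 1 column + 1 gutter.
Offset = 16 + 1·(59 + 15) = 16 + 74 = 90 px.

90 px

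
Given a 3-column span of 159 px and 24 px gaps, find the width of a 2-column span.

98 px

3 columns + 2 gaps: 3c + 2·24 = 159.
3c = 159 − 48 = 111, so c = 37 px.
2-column span = 2·37 + 1·24 = 98 px.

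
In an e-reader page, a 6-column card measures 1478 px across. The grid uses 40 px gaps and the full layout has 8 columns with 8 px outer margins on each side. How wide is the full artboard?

Subtracting 5 gaps of 40 leaves 1278 for 6 columns, so c = 213 px.
Adding margins, columns and gutters: 16 + 1704 + 280 = 2000 px.

2000 px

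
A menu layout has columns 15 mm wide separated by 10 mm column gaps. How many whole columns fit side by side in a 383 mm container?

Each extra column adds 15 + 10 = 25 mm.
(383 + 10) / 25 = 15.72, so 15 columns fit.

15 columns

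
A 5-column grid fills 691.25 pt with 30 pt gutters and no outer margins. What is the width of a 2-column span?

691.25 − 4·30 = 571.25; ÷5 gives c = 114.25 pt.
2 columns plus 1 gutter: 228.5 + 30 = 258.5 pt.

258.5 pt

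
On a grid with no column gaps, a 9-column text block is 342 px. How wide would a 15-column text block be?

570 px

9c = 342 → c = 38 px.
15-column span = 15·38 = 570 px.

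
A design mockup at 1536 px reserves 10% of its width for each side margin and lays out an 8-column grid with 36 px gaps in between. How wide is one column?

122.1 px

Each margin = 10% of 1536 = 153.6 px; content = 1536 − 2·153.6 = 1228.8 px.
8 columns + 7 gaps: 8c + 7·36 = 1228.8.
8c = 1228.8 − 252 = 976.8, so c = 122.1 px.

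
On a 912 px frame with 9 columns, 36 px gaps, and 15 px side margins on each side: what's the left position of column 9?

831 px

Subtract both margins: 912 − 2·15 = 882 px.
882 − 8·36 = 594; ÷9 gives c = 66 px.
Before column 9: the margin + 8 columns + 8 gaps.
Offset = 15 + 8·(66 + 36) = 15 + 816 = 831 px.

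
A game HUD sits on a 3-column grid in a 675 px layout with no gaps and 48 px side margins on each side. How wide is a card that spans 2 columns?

Take off 96 px of margins, leaving 579 px.
With no gaps, each column is 579/3 = 193 px.
With no gaps, 2 columns span 2·193 = 386 px.

386 px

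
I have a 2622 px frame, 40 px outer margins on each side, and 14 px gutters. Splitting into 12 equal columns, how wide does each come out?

Inside the margins: 2622 − 80 = 2542 px.
12 columns + 11 gutters: 12c + 11·14 = 2542.
12c = 2542 − 154 = 2388, so c = 199 px.

199 px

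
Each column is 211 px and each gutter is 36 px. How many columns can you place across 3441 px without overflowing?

14 columns: 14·211 + 13·36 = 3422 px ≤ 3441.
15 columns: 3669 px > 3441. So 14.

14 columns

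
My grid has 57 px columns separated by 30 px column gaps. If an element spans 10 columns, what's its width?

840 px

10-column span = 10·57 + 9·30 = 840 px.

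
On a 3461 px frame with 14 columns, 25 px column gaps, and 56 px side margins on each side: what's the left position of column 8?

1743 px

Inside the margins: 3461 − 112 = 3349 px.
3349 − 13·25 = 3024; ÷14 gives c = 216 px.
Before column 8: the margin + 7 columns + 7 column gaps.
Offset = 56 + 7·(216 + 25) = 56 + 1687 = 1743 px.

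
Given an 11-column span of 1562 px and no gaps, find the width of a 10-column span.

11c = 1562 → c = 142 px.
With no gaps, 10 columns span 10·142 = 1420 px.

1420 px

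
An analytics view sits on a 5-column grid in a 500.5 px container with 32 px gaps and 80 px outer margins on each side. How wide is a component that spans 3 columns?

191.5 px

Take off 160 px of margins, leaving 340.5 px.
5c + 4·32 = 340.5 → 5c = 212.5 → c = 42.5 px.
Span of 3: 3·42.5 + 2·32 = 127.5 + 64 = 191.5 px.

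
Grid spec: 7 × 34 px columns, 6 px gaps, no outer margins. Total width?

274 px

Total width: 7·34 + 6·6 = 274 px.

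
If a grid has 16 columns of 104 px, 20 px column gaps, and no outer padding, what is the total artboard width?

Total width: 16·104 + 15·20 = 1964 px.

1964 px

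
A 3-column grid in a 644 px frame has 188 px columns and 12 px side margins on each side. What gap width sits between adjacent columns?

28 px

Subtract both margins: 644 − 2·12 = 620 px.
3 columns take 3·188 = 564 px; remaining 56 splits into 2 gaps.
g = 56 / 2 = 28 px.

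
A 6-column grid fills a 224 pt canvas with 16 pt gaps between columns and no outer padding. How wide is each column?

224 − 5·16 = 144; ÷6 gives c = 24 pt.

24 pt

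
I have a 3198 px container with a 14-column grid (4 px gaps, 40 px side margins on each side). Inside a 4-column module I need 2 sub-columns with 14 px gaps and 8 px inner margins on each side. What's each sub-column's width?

Take off 80 px of margins, leaving 3118 px.
14c + 13·4 = 3118 → 14c = 3066 → c = 219 px.
4 columns plus 3 gaps: 876 + 12 = 888 px.
Inner content = 888 − 2·8 = 872 px.
2 columns + 1 gap: 2d + 1·14 = 872.
2d = 872 − 14 = 858, so d = 429 px.

429 px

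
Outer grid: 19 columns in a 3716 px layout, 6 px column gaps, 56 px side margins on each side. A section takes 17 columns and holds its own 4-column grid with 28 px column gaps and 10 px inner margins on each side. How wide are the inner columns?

Subtract both margins: 3716 − 2·56 = 3604 px.
19 columns + 18 column gaps: 19c + 18·6 = 3604.
19c = 3604 − 108 = 3496, so c = 184 px.
17-column span = 17·184 + 16·6 = 3224 px.
Inner content = 3224 − 2·10 = 3204 px.
Subtracting 3 column gaps of 28 leaves 3120 for 4 columns, so d = 780 px.

780 px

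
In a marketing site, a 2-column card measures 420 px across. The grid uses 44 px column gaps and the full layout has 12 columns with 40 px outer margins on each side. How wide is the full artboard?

2820 px

420 − 1·44 = 376; ÷2 gives c = 188 px.
Adding margins, columns and gutters: 80 + 2256 + 484 = 2820 px.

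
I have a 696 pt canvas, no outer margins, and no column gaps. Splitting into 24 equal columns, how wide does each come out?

With no column gaps, each column is 696/24 = 29 pt.

29 pt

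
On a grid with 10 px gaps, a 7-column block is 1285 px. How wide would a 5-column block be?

915 px

Subtracting 6 gaps of 10 leaves 1225 for 7 columns, so c = 175 px.
5 columns plus 4 gaps: 875 + 40 = 915 px.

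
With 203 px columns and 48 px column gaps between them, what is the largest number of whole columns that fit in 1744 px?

k columns need k·203 + (k−1)·48 = k·251 − 48.
k·251 − 48 ≤ 1744 → k ≤ 1792 / 251 ≈ 7.14, so k = 7.

7 columns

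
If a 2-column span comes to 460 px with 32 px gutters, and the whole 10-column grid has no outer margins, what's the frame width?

2428 px

2 columns + 1 gutter: 2c + 1·32 = 460.
2c = 460 − 32 = 428, so c = 214 px.
Summing: 2140 + 288 = 2428 px.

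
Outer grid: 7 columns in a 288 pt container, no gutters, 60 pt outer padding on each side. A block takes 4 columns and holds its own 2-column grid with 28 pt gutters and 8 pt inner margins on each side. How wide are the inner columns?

Subtract both margins: 288 − 2·60 = 168 pt.
7c = 168 → c = 24 pt.
With no gutters, 4 columns span 4·24 = 96 pt.
Inner content = 96 − 2·8 = 80 pt.
2d + 1·28 = 80 → 2d = 52 → d = 26 pt.

26 pt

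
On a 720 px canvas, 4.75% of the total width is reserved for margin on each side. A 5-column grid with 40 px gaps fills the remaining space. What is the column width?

Each margin = 4.75% of 720 = 34.2 px; content = 720 − 2·34.2 = 651.6 px.
5c + 4·40 = 651.6 → 5c = 491.6 → c = 98.32 px.

98.32 px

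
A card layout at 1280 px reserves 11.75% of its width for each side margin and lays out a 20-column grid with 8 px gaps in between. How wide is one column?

41.36 px

1280 × (1 − 2·11.75%) = 1280 × 76.5% = 979.2 px for the columns.
Subtracting 19 gaps of 8 leaves 827.2 for 20 columns, so c = 41.36 px.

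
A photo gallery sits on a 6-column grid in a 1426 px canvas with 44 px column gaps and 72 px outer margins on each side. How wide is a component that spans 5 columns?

Take off 144 px of margins, leaving 1282 px.
1282 − 5·44 = 1062; ÷6 gives c = 177 px.
Span of 5: 5·177 + 4·44 = 885 + 176 = 1061 px.

1061 px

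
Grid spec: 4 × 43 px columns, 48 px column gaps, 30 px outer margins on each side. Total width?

376 px

Adding margins, columns and gutters: 60 + 172 + 144 = 376 px.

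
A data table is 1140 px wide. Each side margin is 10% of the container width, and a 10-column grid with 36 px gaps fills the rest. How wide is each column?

Margins: 10% × 1140 = 114 px each, so content = 1140 − 228 = 912 px.
912 − 9·36 = 588; ÷10 gives c = 58.8 px.

58.8 px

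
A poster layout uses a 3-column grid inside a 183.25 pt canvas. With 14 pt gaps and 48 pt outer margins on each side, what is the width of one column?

Content width = 183.25 − 2·48 = 87.25 pt.
Subtracting 2 gaps of 14 leaves 59.25 for 3 columns, so c = 19.75 pt.

19.75 pt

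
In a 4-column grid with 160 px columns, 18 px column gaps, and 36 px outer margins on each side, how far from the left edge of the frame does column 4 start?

Each column+gutter stride is 178 px; 3 of them past the 36 px margin is 36 + 534 = 570 px.

570 px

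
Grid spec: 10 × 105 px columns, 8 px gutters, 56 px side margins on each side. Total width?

Canvas = 2·56 + 10·105 + 9·8 = 112 + 1050 + 72 = 1234 px.

1234 px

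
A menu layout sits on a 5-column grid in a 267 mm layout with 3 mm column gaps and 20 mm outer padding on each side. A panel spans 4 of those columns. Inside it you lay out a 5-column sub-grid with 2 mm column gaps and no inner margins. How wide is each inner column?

Take off 40 mm of margins, leaving 227 mm.
5c + 4·3 = 227 → 5c = 215 → c = 43 mm.
4-column span = 4·43 + 3·3 = 181 mm.
Subtracting 4 column gaps of 2 leaves 173 for 5 columns, so d = 34.6 mm.

34.6 mm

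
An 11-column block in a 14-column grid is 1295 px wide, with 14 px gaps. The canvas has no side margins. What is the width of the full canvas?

1652 px

11 columns + 10 gaps: 11c + 10·14 = 1295.
11c = 1295 − 140 = 1155, so c = 105 px.
Summing: 1470 + 182 = 1652 px.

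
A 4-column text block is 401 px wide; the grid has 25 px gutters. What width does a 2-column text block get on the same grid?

4c + 3·25 = 401 → 4c = 326 → c = 81.5 px.
Span of 2: 2·81.5 + 1·25 = 163 + 25 = 188 px.

188 px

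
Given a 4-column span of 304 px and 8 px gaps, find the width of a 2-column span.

304 − 3·8 = 280; ÷4 gives c = 70 px.
2 columns plus 1 gap: 140 + 8 = 148 px.

148 px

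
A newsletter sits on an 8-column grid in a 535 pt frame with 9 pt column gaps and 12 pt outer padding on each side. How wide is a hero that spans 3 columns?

186 pt

Subtract both margins: 535 − 2·12 = 511 pt.
8c + 7·9 = 511 → 8c = 448 → c = 56 pt.
Span of 3: 3·56 + 2·9 = 168 + 18 = 186 pt.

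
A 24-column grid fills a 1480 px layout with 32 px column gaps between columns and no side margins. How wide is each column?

24c + 23·32 = 1480 → 24c = 744 → c = 31 px.

31 px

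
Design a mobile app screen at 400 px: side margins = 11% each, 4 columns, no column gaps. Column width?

400 × (1 − 2·11%) = 400 × 78% = 312 px for the columns.
With no column gaps, each column is 312/4 = 78 px.

78 px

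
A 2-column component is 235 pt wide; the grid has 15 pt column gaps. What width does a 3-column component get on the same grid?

Subtracting 1 column gap of 15 leaves 220 for 2 columns, so c = 110 pt.
3-column span = 3·110 + 2·15 = 360 pt.

360 pt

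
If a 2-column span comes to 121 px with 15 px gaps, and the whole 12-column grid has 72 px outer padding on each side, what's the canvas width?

121 − 1·15 = 106; ÷2 gives c = 53 px.
Canvas = 2·72 + 12·53 + 11·15 = 144 + 636 + 165 = 945 px.

945 px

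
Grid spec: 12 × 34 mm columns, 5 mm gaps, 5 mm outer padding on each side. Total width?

473 mm

Frame = 2·5 + 12·34 + 11·5 = 10 + 408 + 55 = 473 mm.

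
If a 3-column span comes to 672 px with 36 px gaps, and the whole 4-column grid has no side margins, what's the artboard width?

908 px

672 − 2·36 = 600; ÷3 gives c = 200 px.
Artboard = 4·200 + 3·36 = 800 + 108 = 908 px.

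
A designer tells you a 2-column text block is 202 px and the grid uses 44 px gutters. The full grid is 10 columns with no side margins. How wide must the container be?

1186 px

202 − 1·44 = 158; ÷2 gives c = 79 px.
Container = 10·79 + 9·44 = 790 + 396 = 1186 px.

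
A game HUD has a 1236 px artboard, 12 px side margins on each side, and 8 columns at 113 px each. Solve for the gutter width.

44 px

Subtract both margins: 1236 − 2·12 = 1212 px.
8 columns take 8·113 = 904 px; remaining 308 splits into 7 gutters.
g = 308 / 7 = 44 px.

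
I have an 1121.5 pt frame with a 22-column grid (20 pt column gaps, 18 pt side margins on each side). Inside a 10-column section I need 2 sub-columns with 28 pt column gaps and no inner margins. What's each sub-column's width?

227.25 pt

Outer content = 1121.5 − 2·18 = 1085.5 pt.
1085.5 − 21·20 = 665.5; ÷22 gives c = 30.25 pt.
Span of 10: 10·30.25 + 9·20 = 302.5 + 180 = 482.5 pt.
482.5 − 1·28 = 454.5; ÷2 gives d = 227.25 pt.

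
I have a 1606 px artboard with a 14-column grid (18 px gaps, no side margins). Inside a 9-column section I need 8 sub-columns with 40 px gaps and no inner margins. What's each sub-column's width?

Subtracting 13 gaps of 18 leaves 1372 for 14 columns, so c = 98 px.
9-column span = 9·98 + 8·18 = 1026 px.
Subtracting 7 gaps of 40 leaves 746 for 8 columns, so d = 93.25 px.

93.25 px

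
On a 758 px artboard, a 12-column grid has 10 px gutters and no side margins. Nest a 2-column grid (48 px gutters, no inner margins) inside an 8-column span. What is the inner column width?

227 px

12 columns + 11 gutters: 12c + 11·10 = 758.
12c = 758 − 110 = 648, so c = 54 px.
8-column span = 8·54 + 7·10 = 502 px.
Subtracting 1 gutter of 48 leaves 454 for 2 columns, so d = 227 px.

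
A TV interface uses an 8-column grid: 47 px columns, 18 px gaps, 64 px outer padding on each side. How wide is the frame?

630 px

Frame = 2·64 + 8·47 + 7·18 = 128 + 376 + 126 = 630 px.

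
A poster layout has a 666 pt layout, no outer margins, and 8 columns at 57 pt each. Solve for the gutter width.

30 pt

8 columns take 8·57 = 456 pt; remaining 210 splits into 7 gutters.
g = 210 / 7 = 30 pt.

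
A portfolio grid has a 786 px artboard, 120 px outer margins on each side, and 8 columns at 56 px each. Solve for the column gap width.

14 px

Inside the margins: 786 − 240 = 546 px.
8·56 + 7g = 546 → 7g = 98 → g = 14 px.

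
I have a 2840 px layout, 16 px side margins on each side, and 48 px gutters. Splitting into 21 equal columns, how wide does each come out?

88 px

Inside the margins: 2840 − 32 = 2808 px.
21 columns + 20 gutters: 21c + 20·48 = 2808.
21c = 2808 − 960 = 1848, so c = 88 px.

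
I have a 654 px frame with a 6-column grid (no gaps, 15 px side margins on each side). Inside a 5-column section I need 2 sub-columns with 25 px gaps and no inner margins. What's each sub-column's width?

247.5 px

Take off 30 px of margins, leaving 624 px.
With no gaps, each column is 624/6 = 104 px.
With no gaps, 5 columns span 5·104 = 520 px.
520 − 1·25 = 495; ÷2 gives d = 247.5 px.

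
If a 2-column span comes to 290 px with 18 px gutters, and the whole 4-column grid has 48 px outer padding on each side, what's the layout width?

2 columns + 1 gutter: 2c + 1·18 = 290.
2c = 290 − 18 = 272, so c = 136 px.
Adding margins, columns and gutters: 96 + 544 + 54 = 694 px.

694 px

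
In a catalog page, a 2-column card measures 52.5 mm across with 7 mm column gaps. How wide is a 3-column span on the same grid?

2c + 1·7 = 52.5 → 2c = 45.5 → c = 22.75 mm.
Span of 3: 3·22.75 + 2·7 = 68.25 + 14 = 82.25 mm.

82.25 mm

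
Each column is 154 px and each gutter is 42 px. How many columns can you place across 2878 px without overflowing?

14 columns

k columns need k·154 + (k−1)·42 = k·196 − 42.
k·196 − 42 ≤ 2878 → k ≤ 2920 / 196 ≈ 14.90, so k = 14.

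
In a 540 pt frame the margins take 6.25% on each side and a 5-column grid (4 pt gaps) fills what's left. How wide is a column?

540 × (1 − 2·6.25%) = 540 × 87.5% = 472.5 pt for the columns.
Subtracting 4 gaps of 4 leaves 456.5 for 5 columns, so c = 91.3 pt.

91.3 pt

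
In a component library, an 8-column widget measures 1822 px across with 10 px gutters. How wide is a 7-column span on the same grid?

1593 px

1822 − 7·10 = 1752; ÷8 gives c = 219 px.
7-column span = 7·219 + 6·10 = 1593 px.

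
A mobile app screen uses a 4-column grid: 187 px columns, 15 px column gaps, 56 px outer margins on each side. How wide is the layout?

905 px

Adding margins, columns and gutters: 112 + 748 + 45 = 905 px.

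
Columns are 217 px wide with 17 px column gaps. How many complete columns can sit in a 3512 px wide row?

15 columns

15 columns: 15·217 + 14·17 = 3493 px ≤ 3512.
16 columns: 3727 px > 3512. So 15.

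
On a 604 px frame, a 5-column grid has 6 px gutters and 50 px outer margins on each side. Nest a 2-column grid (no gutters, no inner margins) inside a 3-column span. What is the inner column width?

Take off 100 px of margins, leaving 504 px.
5 columns + 4 gutters: 5c + 4·6 = 504.
5c = 504 − 24 = 480, so c = 96 px.
3 columns plus 2 gutters: 288 + 12 = 300 px.
With no gutters, each column is 300/2 = 150 px.

150 px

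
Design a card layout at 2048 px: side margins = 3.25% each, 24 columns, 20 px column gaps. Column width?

Margins: 3.25% × 2048 = 66.56 px each, so content = 2048 − 133.12 = 1914.88 px.
Subtracting 23 column gaps of 20 leaves 1454.88 for 24 columns, so c = 60.62 px.

60.62 px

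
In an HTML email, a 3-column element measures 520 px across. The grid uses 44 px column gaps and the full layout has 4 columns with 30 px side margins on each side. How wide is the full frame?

3c + 2·44 = 520 → 3c = 432 → c = 144 px.
Adding margins, columns and gutters: 60 + 576 + 132 = 768 px.

768 px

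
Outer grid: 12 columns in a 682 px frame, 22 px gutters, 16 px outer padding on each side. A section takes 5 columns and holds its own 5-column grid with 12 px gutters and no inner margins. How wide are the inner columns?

42 px

Inside the margins: 682 − 32 = 650 px.
650 − 11·22 = 408; ÷12 gives c = 34 px.
Span of 5: 5·34 + 4·22 = 170 + 88 = 258 px.
5d + 4·12 = 258 → 5d = 210 → d = 42 px.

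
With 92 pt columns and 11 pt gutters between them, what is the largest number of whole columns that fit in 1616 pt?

15 columns: 15·92 + 14·11 = 1534 pt ≤ 1616.
16 columns: 1637 pt > 1616. So 15.

15 columns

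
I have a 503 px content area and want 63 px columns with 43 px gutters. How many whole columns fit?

Each extra column adds 63 + 43 = 106 px.
(503 + 43) / 106 = 5.15, so 5 columns fit.

5 columns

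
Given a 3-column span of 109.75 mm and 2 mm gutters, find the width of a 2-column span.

3 columns + 2 gutters: 3c + 2·2 = 109.75.
3c = 109.75 − 4 = 105.75, so c = 35.25 mm.
2 columns plus 1 gutter: 70.5 + 2 = 72.5 mm.

72.5 mm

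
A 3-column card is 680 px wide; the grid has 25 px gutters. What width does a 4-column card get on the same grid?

3 columns + 2 gutters: 3c + 2·25 = 680.
3c = 680 − 50 = 630, so c = 210 px.
Span of 4: 4·210 + 3·25 = 840 + 75 = 915 px.

915 px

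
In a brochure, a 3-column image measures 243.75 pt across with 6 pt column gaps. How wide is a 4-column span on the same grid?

3c + 2·6 = 243.75 → 3c = 231.75 → c = 77.25 pt.
Span of 4: 4·77.25 + 3·6 = 309 + 18 = 327 pt.

327 pt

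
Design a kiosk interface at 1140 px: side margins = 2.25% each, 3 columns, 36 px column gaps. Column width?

338.9 px

Margins: 2.25% × 1140 = 25.65 px each, so content = 1140 − 51.3 = 1088.7 px.
3 columns + 2 column gaps: 3c + 2·36 = 1088.7.
3c = 1088.7 − 72 = 1016.7, so c = 338.9 px.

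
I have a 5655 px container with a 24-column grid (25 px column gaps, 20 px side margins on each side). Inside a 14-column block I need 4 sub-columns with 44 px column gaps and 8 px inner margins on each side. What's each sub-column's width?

779.25 px

Outer content = 5655 − 2·20 = 5615 px.
24c + 23·25 = 5615 → 24c = 5040 → c = 210 px.
14 columns plus 13 column gaps: 2940 + 325 = 3265 px.
Inner content = 3265 − 2·8 = 3249 px.
Subtracting 3 column gaps of 44 leaves 3117 for 4 columns, so d = 779.25 px.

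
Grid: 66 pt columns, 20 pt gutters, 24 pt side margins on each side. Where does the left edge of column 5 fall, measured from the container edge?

Column 5 starts at margin + 4·(column + gutter) = 24 + 4·86 = 368 pt.

368 pt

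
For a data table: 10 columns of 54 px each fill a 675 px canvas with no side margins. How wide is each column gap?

Columns use 540 px, leaving 135 px across 9 column gaps = 15 px each.

15 px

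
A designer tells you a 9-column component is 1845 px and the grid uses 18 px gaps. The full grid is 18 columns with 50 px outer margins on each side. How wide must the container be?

9 columns + 8 gaps: 9c + 8·18 = 1845.
9c = 1845 − 144 = 1701, so c = 189 px.
Total width: 2·50 + 18·189 + 17·18 = 3808 px.

3808 px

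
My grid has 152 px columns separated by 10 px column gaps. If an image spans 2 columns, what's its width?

314 px

2-column span = 2·152 + 1·10 = 314 px.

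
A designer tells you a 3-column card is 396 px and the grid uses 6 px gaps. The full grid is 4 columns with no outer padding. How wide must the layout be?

530 px

3 columns + 2 gaps: 3c + 2·6 = 396.
3c = 396 − 12 = 384, so c = 128 px.
Layout = 4·128 + 3·6 = 512 + 18 = 530 px.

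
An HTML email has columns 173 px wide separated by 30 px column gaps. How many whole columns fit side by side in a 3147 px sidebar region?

15 columns

15 columns: 15·173 + 14·30 = 3015 px ≤ 3147.
16 columns: 3218 px > 3147. So 15.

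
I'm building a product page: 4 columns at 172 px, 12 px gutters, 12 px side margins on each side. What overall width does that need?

Adding margins, columns and gutters: 24 + 688 + 36 = 748 px.

748 px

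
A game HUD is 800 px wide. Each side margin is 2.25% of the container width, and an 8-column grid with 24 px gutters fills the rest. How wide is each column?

74.5 px

Each margin = 2.25% of 800 = 18 px; content = 800 − 2·18 = 764 px.
8 columns + 7 gutters: 8c + 7·24 = 764.
8c = 764 − 168 = 596, so c = 74.5 px.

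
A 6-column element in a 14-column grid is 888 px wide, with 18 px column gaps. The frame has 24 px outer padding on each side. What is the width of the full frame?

6 columns + 5 column gaps: 6c + 5·18 = 888.
6c = 888 − 90 = 798, so c = 133 px.
Adding margins, columns and gutters: 48 + 1862 + 234 = 2144 px.

2144 px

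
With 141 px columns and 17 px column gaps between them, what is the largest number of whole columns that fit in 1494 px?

Each extra column adds 141 + 17 = 158 px.
(1494 + 17) / 158 = 9.56, so 9 columns fit.

9 columns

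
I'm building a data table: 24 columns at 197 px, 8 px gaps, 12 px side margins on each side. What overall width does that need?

4936 px

Frame = 2·12 + 24·197 + 23·8 = 24 + 4728 + 184 = 4936 px.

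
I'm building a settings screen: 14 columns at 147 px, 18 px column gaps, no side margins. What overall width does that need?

Total width: 14·147 + 13·18 = 2292 px.

2292 px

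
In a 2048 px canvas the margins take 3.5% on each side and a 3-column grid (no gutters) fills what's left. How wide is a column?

2048 × (1 − 2·3.5%) = 2048 × 93% = 1904.64 px for the columns.
3c = 1904.64 → c = 634.88 px.

634.88 px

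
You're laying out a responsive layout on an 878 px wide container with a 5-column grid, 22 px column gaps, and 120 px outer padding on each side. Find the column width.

110 px

Inside the margins: 878 − 240 = 638 px.
5 columns + 4 column gaps: 5c + 4·22 = 638.
5c = 638 − 88 = 550, so c = 110 px.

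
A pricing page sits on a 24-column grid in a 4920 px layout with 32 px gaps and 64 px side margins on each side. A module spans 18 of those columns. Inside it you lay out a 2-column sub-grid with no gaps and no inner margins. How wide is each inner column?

1793 px

Take off 128 px of margins, leaving 4792 px.
4792 − 23·32 = 4056; ÷24 gives c = 169 px.
Span of 18: 18·169 + 17·32 = 3042 + 544 = 3586 px.
3586 / 2 = 1793 px per column.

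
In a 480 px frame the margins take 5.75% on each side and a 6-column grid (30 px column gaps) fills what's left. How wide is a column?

Margins: 5.75% × 480 = 27.6 px each, so content = 480 − 55.2 = 424.8 px.
6 columns + 5 column gaps: 6c + 5·30 = 424.8.
6c = 424.8 − 150 = 274.8, so c = 45.8 px.

45.8 px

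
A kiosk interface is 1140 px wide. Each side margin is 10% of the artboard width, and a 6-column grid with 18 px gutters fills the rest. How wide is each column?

Margins: 10% × 1140 = 114 px each, so content = 1140 − 228 = 912 px.
6 columns + 5 gutters: 6c + 5·18 = 912.
6c = 912 − 90 = 822, so c = 137 px.

137 px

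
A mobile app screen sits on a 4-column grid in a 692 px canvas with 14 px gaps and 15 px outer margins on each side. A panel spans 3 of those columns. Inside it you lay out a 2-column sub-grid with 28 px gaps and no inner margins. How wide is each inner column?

Outer content = 692 − 2·15 = 662 px.
4c + 3·14 = 662 → 4c = 620 → c = 155 px.
3 columns plus 2 gaps: 465 + 28 = 493 px.
2 columns + 1 gap: 2d + 1·28 = 493.
2d = 493 − 28 = 465, so d = 232.5 px.

232.5 px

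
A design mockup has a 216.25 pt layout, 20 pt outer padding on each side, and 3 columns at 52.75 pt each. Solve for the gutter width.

Inside the margins: 216.25 − 40 = 176.25 pt.
3 columns take 3·52.75 = 158.25 pt; remaining 18 splits into 2 gutters.
g = 18 / 2 = 9 pt.

9 pt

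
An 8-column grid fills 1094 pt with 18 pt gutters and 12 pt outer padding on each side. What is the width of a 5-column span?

662 pt

Take off 24 pt of margins, leaving 1070 pt.
8c + 7·18 = 1070 → 8c = 944 → c = 118 pt.
5-column span = 5·118 + 4·18 = 662 pt.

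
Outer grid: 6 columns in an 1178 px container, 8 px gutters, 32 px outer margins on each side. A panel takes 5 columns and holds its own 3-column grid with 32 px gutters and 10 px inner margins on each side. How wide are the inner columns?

281 px

Take off 64 px of margins, leaving 1114 px.
6c + 5·8 = 1114 → 6c = 1074 → c = 179 px.
5-column span = 5·179 + 4·8 = 927 px.
Inner content = 927 − 2·10 = 907 px.
3d + 2·32 = 907 → 3d = 843 → d = 281 px.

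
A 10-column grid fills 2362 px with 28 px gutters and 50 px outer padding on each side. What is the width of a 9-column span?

Content width = 2362 − 2·50 = 2262 px.
10c + 9·28 = 2262 → 10c = 2010 → c = 201 px.
9 columns plus 8 gutters: 1809 + 224 = 2033 px.

2033 px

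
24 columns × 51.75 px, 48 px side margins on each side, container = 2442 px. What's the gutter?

Take off 96 px of margins, leaving 2346 px.
Columns use 1242 px, leaving 1104 px across 23 gutters = 48 px each.

48 px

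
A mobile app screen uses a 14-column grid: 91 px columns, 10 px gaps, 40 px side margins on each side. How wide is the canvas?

Adding margins, columns and gutters: 80 + 1274 + 130 = 1484 px.

1484 px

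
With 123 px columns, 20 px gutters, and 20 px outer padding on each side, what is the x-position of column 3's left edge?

306 px

Each column+gutter stride is 143 px; 2 of them past the 20 px margin is 20 + 286 = 306 px.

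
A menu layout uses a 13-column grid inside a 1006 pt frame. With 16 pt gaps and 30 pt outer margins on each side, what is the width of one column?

58 pt

Inside the margins: 1006 − 60 = 946 pt.
13c + 12·16 = 946 → 13c = 754 → c = 58 pt.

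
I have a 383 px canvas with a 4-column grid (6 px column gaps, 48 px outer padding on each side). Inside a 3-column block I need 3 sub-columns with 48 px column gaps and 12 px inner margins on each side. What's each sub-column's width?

31.25 px

Outer content = 383 − 2·48 = 287 px.
4c + 3·6 = 287 → 4c = 269 → c = 67.25 px.
Span of 3: 3·67.25 + 2·6 = 201.75 + 12 = 213.75 px.
Inner content = 213.75 − 2·12 = 189.75 px.
Subtracting 2 column gaps of 48 leaves 93.75 for 3 columns, so d = 31.25 px.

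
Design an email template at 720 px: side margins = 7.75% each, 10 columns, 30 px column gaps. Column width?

33.84 px

Each margin = 7.75% of 720 = 55.8 px; content = 720 − 2·55.8 = 608.4 px.
10 columns + 9 column gaps: 10c + 9·30 = 608.4.
10c = 608.4 − 270 = 338.4, so c = 33.84 px.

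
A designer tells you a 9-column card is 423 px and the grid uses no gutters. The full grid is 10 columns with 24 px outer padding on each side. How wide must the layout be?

423 / 9 = 47 px per column.
Summing: 48 + 470 = 518 px.

518 px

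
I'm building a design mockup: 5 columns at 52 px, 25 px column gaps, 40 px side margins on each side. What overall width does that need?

Total width: 2·40 + 5·52 + 4·25 = 440 px.

440 px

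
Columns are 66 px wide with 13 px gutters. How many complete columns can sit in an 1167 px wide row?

14 columns: 14·66 + 13·13 = 1093 px ≤ 1167.
15 columns: 1172 px > 1167. So 14.

14 columns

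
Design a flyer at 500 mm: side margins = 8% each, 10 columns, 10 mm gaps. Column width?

33 mm

500 × (1 − 2·8%) = 500 × 84% = 420 mm for the columns.
10c + 9·10 = 420 → 10c = 330 → c = 33 mm.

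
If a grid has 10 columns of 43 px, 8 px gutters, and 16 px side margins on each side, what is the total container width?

Adding margins, columns and gutters: 32 + 430 + 72 = 534 px.

534 px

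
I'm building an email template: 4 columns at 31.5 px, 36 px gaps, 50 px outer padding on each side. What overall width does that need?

Total width: 2·50 + 4·31.5 + 3·36 = 334 px.

334 px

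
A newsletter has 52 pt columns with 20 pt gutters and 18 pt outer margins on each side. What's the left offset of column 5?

306 pt

Column 5 starts at margin + 4·(column + gutter) = 18 + 4·72 = 306 pt.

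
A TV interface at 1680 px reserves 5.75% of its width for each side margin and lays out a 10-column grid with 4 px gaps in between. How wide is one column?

145.08 px

Each margin = 5.75% of 1680 = 96.6 px; content = 1680 − 2·96.6 = 1486.8 px.
10c + 9·4 = 1486.8 → 10c = 1450.8 → c = 145.08 px.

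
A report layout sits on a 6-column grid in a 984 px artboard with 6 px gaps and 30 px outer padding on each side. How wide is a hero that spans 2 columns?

Subtract both margins: 984 − 2·30 = 924 px.
Subtracting 5 gaps of 6 leaves 894 for 6 columns, so c = 149 px.
2 columns plus 1 gap: 298 + 6 = 304 px.

304 px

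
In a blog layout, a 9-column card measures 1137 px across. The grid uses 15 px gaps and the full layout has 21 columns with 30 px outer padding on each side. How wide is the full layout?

2733 px

Subtracting 8 gaps of 15 leaves 1017 for 9 columns, so c = 113 px.
Layout = 2·30 + 21·113 + 20·15 = 60 + 2373 + 300 = 2733 px.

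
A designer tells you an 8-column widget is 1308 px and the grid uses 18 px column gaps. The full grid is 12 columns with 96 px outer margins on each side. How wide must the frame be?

8c + 7·18 = 1308 → 8c = 1182 → c = 147.75 px.
Total width: 2·96 + 12·147.75 + 11·18 = 2163 px.

2163 px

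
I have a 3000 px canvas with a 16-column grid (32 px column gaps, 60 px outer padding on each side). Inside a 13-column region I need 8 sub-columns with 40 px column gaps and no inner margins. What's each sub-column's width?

Take off 120 px of margins, leaving 2880 px.
2880 − 15·32 = 2400; ÷16 gives c = 150 px.
13-column span = 13·150 + 12·32 = 2334 px.
8d + 7·40 = 2334 → 8d = 2054 → d = 256.75 px.

256.75 px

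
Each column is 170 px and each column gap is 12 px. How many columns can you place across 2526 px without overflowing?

k columns need k·170 + (k−1)·12 = k·182 − 12.
k·182 − 12 ≤ 2526 → k ≤ 2538 / 182 ≈ 13.95, so k = 13.

13 columns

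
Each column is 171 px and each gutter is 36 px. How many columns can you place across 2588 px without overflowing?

k columns need k·171 + (k−1)·36 = k·207 − 36.
k·207 − 36 ≤ 2588 → k ≤ 2624 / 207 ≈ 12.68, so k = 12.

12 columns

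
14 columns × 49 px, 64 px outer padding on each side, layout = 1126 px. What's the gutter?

Inside the margins: 1126 − 128 = 998 px.
Columns use 686 px, leaving 312 px across 13 gutters = 24 px each.

24 px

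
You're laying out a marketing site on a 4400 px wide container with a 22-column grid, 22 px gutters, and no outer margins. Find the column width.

179 px

22c + 21·22 = 4400 → 22c = 3938 → c = 179 px.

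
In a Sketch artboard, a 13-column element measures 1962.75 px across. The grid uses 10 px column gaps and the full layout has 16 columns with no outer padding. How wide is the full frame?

2418 px

13 columns + 12 column gaps: 13c + 12·10 = 1962.75.
13c = 1962.75 − 120 = 1842.75, so c = 141.75 px.
Total width: 16·141.75 + 15·10 = 2418 px.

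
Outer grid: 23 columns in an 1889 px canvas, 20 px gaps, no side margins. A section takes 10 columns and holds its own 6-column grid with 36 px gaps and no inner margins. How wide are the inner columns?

Subtracting 22 gaps of 20 leaves 1449 for 23 columns, so c = 63 px.
Span of 10: 10·63 + 9·20 = 630 + 180 = 810 px.
Subtracting 5 gaps of 36 leaves 630 for 6 columns, so d = 105 px.

105 px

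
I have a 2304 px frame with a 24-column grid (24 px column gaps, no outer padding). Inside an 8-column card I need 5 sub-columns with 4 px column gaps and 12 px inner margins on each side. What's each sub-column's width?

24 columns + 23 column gaps: 24c + 23·24 = 2304.
24c = 2304 − 552 = 1752, so c = 73 px.
8 columns plus 7 column gaps: 584 + 168 = 752 px.
Inner content = 752 − 2·12 = 728 px.
Subtracting 4 column gaps of 4 leaves 712 for 5 columns, so d = 142.4 px.

142.4 px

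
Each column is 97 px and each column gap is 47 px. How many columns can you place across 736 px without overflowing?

k columns need k·97 + (k−1)·47 = k·144 − 47.
k·144 − 47 ≤ 736 → k ≤ 783 / 144 ≈ 5.44, so k = 5.

5 columns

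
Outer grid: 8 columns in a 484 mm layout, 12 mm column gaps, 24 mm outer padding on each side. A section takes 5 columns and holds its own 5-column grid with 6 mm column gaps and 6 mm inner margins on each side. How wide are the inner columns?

46.4 mm

Take off 48 mm of margins, leaving 436 mm.
436 − 7·12 = 352; ÷8 gives c = 44 mm.
5-column span = 5·44 + 4·12 = 268 mm.
Inner content = 268 − 2·6 = 256 mm.
5d + 4·6 = 256 → 5d = 232 → d = 46.4 mm.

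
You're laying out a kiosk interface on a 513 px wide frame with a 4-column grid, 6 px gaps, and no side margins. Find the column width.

123.75 px

Subtracting 3 gaps of 6 leaves 495 for 4 columns, so c = 123.75 px.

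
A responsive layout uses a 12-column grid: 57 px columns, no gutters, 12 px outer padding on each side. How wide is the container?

708 px

Total width: 2·12 + 12·57 = 708 px.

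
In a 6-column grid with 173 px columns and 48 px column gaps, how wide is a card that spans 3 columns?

Span of 3: 3·173 + 2·48 = 519 + 96 = 615 px.

615 px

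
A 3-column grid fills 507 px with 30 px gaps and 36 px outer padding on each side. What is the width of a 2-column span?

280 px

Subtract both margins: 507 − 2·36 = 435 px.
435 − 2·30 = 375; ÷3 gives c = 125 px.
Span of 2: 2·125 + 1·30 = 250 + 30 = 280 px.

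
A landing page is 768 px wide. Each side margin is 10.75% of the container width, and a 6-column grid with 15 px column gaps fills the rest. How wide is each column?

87.98 px

768 × (1 − 2·10.75%) = 768 × 78.5% = 602.88 px for the columns.
6c + 5·15 = 602.88 → 6c = 527.88 → c = 87.98 px.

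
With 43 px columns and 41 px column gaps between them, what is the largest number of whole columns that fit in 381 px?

Each extra column adds 43 + 41 = 84 px.
(381 + 41) / 84 = 5.02, so 5 columns fit.

5 columns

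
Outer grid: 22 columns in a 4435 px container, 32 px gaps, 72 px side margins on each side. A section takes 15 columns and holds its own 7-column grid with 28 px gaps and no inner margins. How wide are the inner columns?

392.5 px

Outer content = 4435 − 2·72 = 4291 px.
22c + 21·32 = 4291 → 22c = 3619 → c = 164.5 px.
15 columns plus 14 gaps: 2467.5 + 448 = 2915.5 px.
7d + 6·28 = 2915.5 → 7d = 2747.5 → d = 392.5 px.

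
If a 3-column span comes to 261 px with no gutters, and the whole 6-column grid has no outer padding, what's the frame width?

522 px

3c = 261 → c = 87 px.
Frame = 6·87 = 522 = 522 px.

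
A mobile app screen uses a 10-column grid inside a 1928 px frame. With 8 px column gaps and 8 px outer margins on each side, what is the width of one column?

184 px

Inside the margins: 1928 − 16 = 1912 px.
Subtracting 9 column gaps of 8 leaves 1840 for 10 columns, so c = 184 px.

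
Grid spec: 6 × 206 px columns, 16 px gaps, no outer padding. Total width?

1316 px

Container = 6·206 + 5·16 = 1236 + 80 = 1316 px.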